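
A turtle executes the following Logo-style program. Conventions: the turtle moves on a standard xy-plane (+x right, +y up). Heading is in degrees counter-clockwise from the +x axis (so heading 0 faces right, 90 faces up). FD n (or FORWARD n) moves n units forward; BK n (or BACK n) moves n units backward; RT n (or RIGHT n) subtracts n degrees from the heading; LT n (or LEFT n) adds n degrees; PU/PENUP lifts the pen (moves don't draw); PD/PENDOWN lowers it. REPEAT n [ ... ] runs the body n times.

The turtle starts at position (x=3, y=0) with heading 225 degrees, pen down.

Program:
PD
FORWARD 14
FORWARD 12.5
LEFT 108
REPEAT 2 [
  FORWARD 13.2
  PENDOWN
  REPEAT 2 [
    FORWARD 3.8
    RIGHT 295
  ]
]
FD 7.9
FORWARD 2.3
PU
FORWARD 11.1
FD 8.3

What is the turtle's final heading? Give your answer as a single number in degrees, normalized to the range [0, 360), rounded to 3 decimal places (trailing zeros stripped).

Answer: 233

Derivation:
Executing turtle program step by step:
Start: pos=(3,0), heading=225, pen down
PD: pen down
FD 14: (3,0) -> (-6.899,-9.899) [heading=225, draw]
FD 12.5: (-6.899,-9.899) -> (-15.738,-18.738) [heading=225, draw]
LT 108: heading 225 -> 333
REPEAT 2 [
  -- iteration 1/2 --
  FD 13.2: (-15.738,-18.738) -> (-3.977,-24.731) [heading=333, draw]
  PD: pen down
  REPEAT 2 [
    -- iteration 1/2 --
    FD 3.8: (-3.977,-24.731) -> (-0.591,-26.456) [heading=333, draw]
    RT 295: heading 333 -> 38
    -- iteration 2/2 --
    FD 3.8: (-0.591,-26.456) -> (2.403,-24.117) [heading=38, draw]
    RT 295: heading 38 -> 103
  ]
  -- iteration 2/2 --
  FD 13.2: (2.403,-24.117) -> (-0.566,-11.255) [heading=103, draw]
  PD: pen down
  REPEAT 2 [
    -- iteration 1/2 --
    FD 3.8: (-0.566,-11.255) -> (-1.421,-7.552) [heading=103, draw]
    RT 295: heading 103 -> 168
    -- iteration 2/2 --
    FD 3.8: (-1.421,-7.552) -> (-5.138,-6.762) [heading=168, draw]
    RT 295: heading 168 -> 233
  ]
]
FD 7.9: (-5.138,-6.762) -> (-9.892,-13.072) [heading=233, draw]
FD 2.3: (-9.892,-13.072) -> (-11.276,-14.908) [heading=233, draw]
PU: pen up
FD 11.1: (-11.276,-14.908) -> (-17.957,-23.773) [heading=233, move]
FD 8.3: (-17.957,-23.773) -> (-22.952,-30.402) [heading=233, move]
Final: pos=(-22.952,-30.402), heading=233, 10 segment(s) drawn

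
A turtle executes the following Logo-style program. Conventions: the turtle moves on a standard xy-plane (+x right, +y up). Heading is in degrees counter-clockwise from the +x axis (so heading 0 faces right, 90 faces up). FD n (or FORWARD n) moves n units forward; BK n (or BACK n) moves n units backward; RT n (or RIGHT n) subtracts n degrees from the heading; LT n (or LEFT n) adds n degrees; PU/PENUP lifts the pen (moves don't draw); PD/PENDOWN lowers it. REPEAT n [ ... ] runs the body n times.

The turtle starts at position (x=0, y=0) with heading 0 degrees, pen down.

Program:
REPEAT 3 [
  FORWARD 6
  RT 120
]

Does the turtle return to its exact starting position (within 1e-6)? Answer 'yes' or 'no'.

Executing turtle program step by step:
Start: pos=(0,0), heading=0, pen down
REPEAT 3 [
  -- iteration 1/3 --
  FD 6: (0,0) -> (6,0) [heading=0, draw]
  RT 120: heading 0 -> 240
  -- iteration 2/3 --
  FD 6: (6,0) -> (3,-5.196) [heading=240, draw]
  RT 120: heading 240 -> 120
  -- iteration 3/3 --
  FD 6: (3,-5.196) -> (0,0) [heading=120, draw]
  RT 120: heading 120 -> 0
]
Final: pos=(0,0), heading=0, 3 segment(s) drawn

Start position: (0, 0)
Final position: (0, 0)
Distance = 0; < 1e-6 -> CLOSED

Answer: yes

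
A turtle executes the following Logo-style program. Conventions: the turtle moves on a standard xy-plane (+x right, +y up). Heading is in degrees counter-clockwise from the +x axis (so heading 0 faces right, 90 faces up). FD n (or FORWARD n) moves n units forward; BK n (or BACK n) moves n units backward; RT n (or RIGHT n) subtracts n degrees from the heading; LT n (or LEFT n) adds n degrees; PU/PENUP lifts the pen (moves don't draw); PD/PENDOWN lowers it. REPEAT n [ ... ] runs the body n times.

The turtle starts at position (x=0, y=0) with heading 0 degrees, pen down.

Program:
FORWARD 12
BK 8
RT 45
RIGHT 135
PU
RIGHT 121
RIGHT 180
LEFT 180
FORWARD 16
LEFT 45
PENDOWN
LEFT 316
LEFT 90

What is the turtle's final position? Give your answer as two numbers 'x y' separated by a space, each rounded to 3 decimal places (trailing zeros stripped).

Answer: 12.241 13.715

Derivation:
Executing turtle program step by step:
Start: pos=(0,0), heading=0, pen down
FD 12: (0,0) -> (12,0) [heading=0, draw]
BK 8: (12,0) -> (4,0) [heading=0, draw]
RT 45: heading 0 -> 315
RT 135: heading 315 -> 180
PU: pen up
RT 121: heading 180 -> 59
RT 180: heading 59 -> 239
LT 180: heading 239 -> 59
FD 16: (4,0) -> (12.241,13.715) [heading=59, move]
LT 45: heading 59 -> 104
PD: pen down
LT 316: heading 104 -> 60
LT 90: heading 60 -> 150
Final: pos=(12.241,13.715), heading=150, 2 segment(s) drawn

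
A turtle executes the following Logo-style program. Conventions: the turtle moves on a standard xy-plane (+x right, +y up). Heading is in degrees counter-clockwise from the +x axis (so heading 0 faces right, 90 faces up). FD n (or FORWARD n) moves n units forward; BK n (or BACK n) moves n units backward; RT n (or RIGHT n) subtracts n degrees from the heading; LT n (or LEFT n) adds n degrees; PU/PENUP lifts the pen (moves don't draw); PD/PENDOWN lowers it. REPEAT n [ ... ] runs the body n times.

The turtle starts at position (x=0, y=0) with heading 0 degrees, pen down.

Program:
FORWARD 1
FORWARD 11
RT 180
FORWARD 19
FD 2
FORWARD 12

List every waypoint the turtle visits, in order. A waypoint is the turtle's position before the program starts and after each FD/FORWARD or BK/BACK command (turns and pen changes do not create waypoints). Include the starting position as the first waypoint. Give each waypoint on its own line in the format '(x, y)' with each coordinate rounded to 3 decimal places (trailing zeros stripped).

Executing turtle program step by step:
Start: pos=(0,0), heading=0, pen down
FD 1: (0,0) -> (1,0) [heading=0, draw]
FD 11: (1,0) -> (12,0) [heading=0, draw]
RT 180: heading 0 -> 180
FD 19: (12,0) -> (-7,0) [heading=180, draw]
FD 2: (-7,0) -> (-9,0) [heading=180, draw]
FD 12: (-9,0) -> (-21,0) [heading=180, draw]
Final: pos=(-21,0), heading=180, 5 segment(s) drawn
Waypoints (6 total):
(0, 0)
(1, 0)
(12, 0)
(-7, 0)
(-9, 0)
(-21, 0)

Answer: (0, 0)
(1, 0)
(12, 0)
(-7, 0)
(-9, 0)
(-21, 0)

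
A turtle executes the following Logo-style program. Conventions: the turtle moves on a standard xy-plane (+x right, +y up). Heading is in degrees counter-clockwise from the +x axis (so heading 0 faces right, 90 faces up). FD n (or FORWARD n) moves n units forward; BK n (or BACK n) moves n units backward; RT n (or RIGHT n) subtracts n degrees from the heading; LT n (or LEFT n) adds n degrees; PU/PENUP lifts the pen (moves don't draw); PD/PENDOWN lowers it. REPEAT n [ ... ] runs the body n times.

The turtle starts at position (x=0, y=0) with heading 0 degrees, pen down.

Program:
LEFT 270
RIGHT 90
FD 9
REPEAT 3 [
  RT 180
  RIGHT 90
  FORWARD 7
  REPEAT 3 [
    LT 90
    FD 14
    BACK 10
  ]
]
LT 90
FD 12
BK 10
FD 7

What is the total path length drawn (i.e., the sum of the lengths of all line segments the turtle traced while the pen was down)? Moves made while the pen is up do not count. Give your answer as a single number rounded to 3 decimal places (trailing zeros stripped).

Executing turtle program step by step:
Start: pos=(0,0), heading=0, pen down
LT 270: heading 0 -> 270
RT 90: heading 270 -> 180
FD 9: (0,0) -> (-9,0) [heading=180, draw]
REPEAT 3 [
  -- iteration 1/3 --
  RT 180: heading 180 -> 0
  RT 90: heading 0 -> 270
  FD 7: (-9,0) -> (-9,-7) [heading=270, draw]
  REPEAT 3 [
    -- iteration 1/3 --
    LT 90: heading 270 -> 0
    FD 14: (-9,-7) -> (5,-7) [heading=0, draw]
    BK 10: (5,-7) -> (-5,-7) [heading=0, draw]
    -- iteration 2/3 --
    LT 90: heading 0 -> 90
    FD 14: (-5,-7) -> (-5,7) [heading=90, draw]
    BK 10: (-5,7) -> (-5,-3) [heading=90, draw]
    -- iteration 3/3 --
    LT 90: heading 90 -> 180
    FD 14: (-5,-3) -> (-19,-3) [heading=180, draw]
    BK 10: (-19,-3) -> (-9,-3) [heading=180, draw]
  ]
  -- iteration 2/3 --
  RT 180: heading 180 -> 0
  RT 90: heading 0 -> 270
  FD 7: (-9,-3) -> (-9,-10) [heading=270, draw]
  REPEAT 3 [
    -- iteration 1/3 --
    LT 90: heading 270 -> 0
    FD 14: (-9,-10) -> (5,-10) [heading=0, draw]
    BK 10: (5,-10) -> (-5,-10) [heading=0, draw]
    -- iteration 2/3 --
    LT 90: heading 0 -> 90
    FD 14: (-5,-10) -> (-5,4) [heading=90, draw]
    BK 10: (-5,4) -> (-5,-6) [heading=90, draw]
    -- iteration 3/3 --
    LT 90: heading 90 -> 180
    FD 14: (-5,-6) -> (-19,-6) [heading=180, draw]
    BK 10: (-19,-6) -> (-9,-6) [heading=180, draw]
  ]
  -- iteration 3/3 --
  RT 180: heading 180 -> 0
  RT 90: heading 0 -> 270
  FD 7: (-9,-6) -> (-9,-13) [heading=270, draw]
  REPEAT 3 [
    -- iteration 1/3 --
    LT 90: heading 270 -> 0
    FD 14: (-9,-13) -> (5,-13) [heading=0, draw]
    BK 10: (5,-13) -> (-5,-13) [heading=0, draw]
    -- iteration 2/3 --
    LT 90: heading 0 -> 90
    FD 14: (-5,-13) -> (-5,1) [heading=90, draw]
    BK 10: (-5,1) -> (-5,-9) [heading=90, draw]
    -- iteration 3/3 --
    LT 90: heading 90 -> 180
    FD 14: (-5,-9) -> (-19,-9) [heading=180, draw]
    BK 10: (-19,-9) -> (-9,-9) [heading=180, draw]
  ]
]
LT 90: heading 180 -> 270
FD 12: (-9,-9) -> (-9,-21) [heading=270, draw]
BK 10: (-9,-21) -> (-9,-11) [heading=270, draw]
FD 7: (-9,-11) -> (-9,-18) [heading=270, draw]
Final: pos=(-9,-18), heading=270, 25 segment(s) drawn

Segment lengths:
  seg 1: (0,0) -> (-9,0), length = 9
  seg 2: (-9,0) -> (-9,-7), length = 7
  seg 3: (-9,-7) -> (5,-7), length = 14
  seg 4: (5,-7) -> (-5,-7), length = 10
  seg 5: (-5,-7) -> (-5,7), length = 14
  seg 6: (-5,7) -> (-5,-3), length = 10
  seg 7: (-5,-3) -> (-19,-3), length = 14
  seg 8: (-19,-3) -> (-9,-3), length = 10
  seg 9: (-9,-3) -> (-9,-10), length = 7
  seg 10: (-9,-10) -> (5,-10), length = 14
  seg 11: (5,-10) -> (-5,-10), length = 10
  seg 12: (-5,-10) -> (-5,4), length = 14
  seg 13: (-5,4) -> (-5,-6), length = 10
  seg 14: (-5,-6) -> (-19,-6), length = 14
  seg 15: (-19,-6) -> (-9,-6), length = 10
  seg 16: (-9,-6) -> (-9,-13), length = 7
  seg 17: (-9,-13) -> (5,-13), length = 14
  seg 18: (5,-13) -> (-5,-13), length = 10
  seg 19: (-5,-13) -> (-5,1), length = 14
  seg 20: (-5,1) -> (-5,-9), length = 10
  seg 21: (-5,-9) -> (-19,-9), length = 14
  seg 22: (-19,-9) -> (-9,-9), length = 10
  seg 23: (-9,-9) -> (-9,-21), length = 12
  seg 24: (-9,-21) -> (-9,-11), length = 10
  seg 25: (-9,-11) -> (-9,-18), length = 7
Total = 275

Answer: 275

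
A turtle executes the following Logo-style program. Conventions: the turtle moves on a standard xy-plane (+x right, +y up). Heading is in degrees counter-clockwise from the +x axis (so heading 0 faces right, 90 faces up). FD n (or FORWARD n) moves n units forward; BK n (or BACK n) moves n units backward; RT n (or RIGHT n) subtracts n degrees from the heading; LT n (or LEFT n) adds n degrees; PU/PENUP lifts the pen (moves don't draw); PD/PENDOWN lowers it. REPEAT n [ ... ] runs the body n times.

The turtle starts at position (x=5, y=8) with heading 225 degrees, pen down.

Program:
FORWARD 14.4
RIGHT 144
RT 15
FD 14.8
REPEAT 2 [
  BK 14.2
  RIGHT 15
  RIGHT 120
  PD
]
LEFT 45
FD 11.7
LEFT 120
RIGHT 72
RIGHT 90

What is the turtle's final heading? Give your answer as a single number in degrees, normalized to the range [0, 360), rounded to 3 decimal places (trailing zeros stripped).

Executing turtle program step by step:
Start: pos=(5,8), heading=225, pen down
FD 14.4: (5,8) -> (-5.182,-2.182) [heading=225, draw]
RT 144: heading 225 -> 81
RT 15: heading 81 -> 66
FD 14.8: (-5.182,-2.182) -> (0.837,11.338) [heading=66, draw]
REPEAT 2 [
  -- iteration 1/2 --
  BK 14.2: (0.837,11.338) -> (-4.938,-1.634) [heading=66, draw]
  RT 15: heading 66 -> 51
  RT 120: heading 51 -> 291
  PD: pen down
  -- iteration 2/2 --
  BK 14.2: (-4.938,-1.634) -> (-10.027,11.623) [heading=291, draw]
  RT 15: heading 291 -> 276
  RT 120: heading 276 -> 156
  PD: pen down
]
LT 45: heading 156 -> 201
FD 11.7: (-10.027,11.623) -> (-20.95,7.43) [heading=201, draw]
LT 120: heading 201 -> 321
RT 72: heading 321 -> 249
RT 90: heading 249 -> 159
Final: pos=(-20.95,7.43), heading=159, 5 segment(s) drawn

Answer: 159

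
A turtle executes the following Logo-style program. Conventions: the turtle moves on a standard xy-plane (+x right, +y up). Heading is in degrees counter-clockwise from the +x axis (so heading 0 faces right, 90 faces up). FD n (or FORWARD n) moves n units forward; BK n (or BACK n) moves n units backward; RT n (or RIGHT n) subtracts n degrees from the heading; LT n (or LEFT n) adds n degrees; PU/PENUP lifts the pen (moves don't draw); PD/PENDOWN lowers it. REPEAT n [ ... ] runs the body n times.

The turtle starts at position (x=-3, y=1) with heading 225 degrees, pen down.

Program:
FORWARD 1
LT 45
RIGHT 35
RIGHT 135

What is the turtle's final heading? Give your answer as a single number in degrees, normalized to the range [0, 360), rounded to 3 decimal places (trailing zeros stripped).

Answer: 100

Derivation:
Executing turtle program step by step:
Start: pos=(-3,1), heading=225, pen down
FD 1: (-3,1) -> (-3.707,0.293) [heading=225, draw]
LT 45: heading 225 -> 270
RT 35: heading 270 -> 235
RT 135: heading 235 -> 100
Final: pos=(-3.707,0.293), heading=100, 1 segment(s) drawn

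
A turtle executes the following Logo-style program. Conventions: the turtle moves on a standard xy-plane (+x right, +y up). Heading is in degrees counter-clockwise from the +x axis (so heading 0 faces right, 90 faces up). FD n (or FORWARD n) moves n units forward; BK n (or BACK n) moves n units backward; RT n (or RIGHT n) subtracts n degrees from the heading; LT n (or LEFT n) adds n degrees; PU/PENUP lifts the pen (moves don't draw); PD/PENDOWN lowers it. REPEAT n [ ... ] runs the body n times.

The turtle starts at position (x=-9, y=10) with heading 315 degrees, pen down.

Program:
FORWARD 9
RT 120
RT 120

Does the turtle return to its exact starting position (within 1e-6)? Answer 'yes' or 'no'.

Executing turtle program step by step:
Start: pos=(-9,10), heading=315, pen down
FD 9: (-9,10) -> (-2.636,3.636) [heading=315, draw]
RT 120: heading 315 -> 195
RT 120: heading 195 -> 75
Final: pos=(-2.636,3.636), heading=75, 1 segment(s) drawn

Start position: (-9, 10)
Final position: (-2.636, 3.636)
Distance = 9; >= 1e-6 -> NOT closed

Answer: no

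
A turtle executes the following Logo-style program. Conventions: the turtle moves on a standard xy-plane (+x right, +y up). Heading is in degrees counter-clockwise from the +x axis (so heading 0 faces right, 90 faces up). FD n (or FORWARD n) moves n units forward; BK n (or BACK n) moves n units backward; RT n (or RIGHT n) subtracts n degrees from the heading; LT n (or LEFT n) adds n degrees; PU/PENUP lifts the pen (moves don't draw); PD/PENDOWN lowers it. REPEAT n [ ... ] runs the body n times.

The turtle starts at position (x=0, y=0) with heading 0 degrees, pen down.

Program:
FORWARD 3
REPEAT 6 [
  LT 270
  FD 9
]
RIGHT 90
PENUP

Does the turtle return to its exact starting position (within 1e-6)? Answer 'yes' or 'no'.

Answer: no

Derivation:
Executing turtle program step by step:
Start: pos=(0,0), heading=0, pen down
FD 3: (0,0) -> (3,0) [heading=0, draw]
REPEAT 6 [
  -- iteration 1/6 --
  LT 270: heading 0 -> 270
  FD 9: (3,0) -> (3,-9) [heading=270, draw]
  -- iteration 2/6 --
  LT 270: heading 270 -> 180
  FD 9: (3,-9) -> (-6,-9) [heading=180, draw]
  -- iteration 3/6 --
  LT 270: heading 180 -> 90
  FD 9: (-6,-9) -> (-6,0) [heading=90, draw]
  -- iteration 4/6 --
  LT 270: heading 90 -> 0
  FD 9: (-6,0) -> (3,0) [heading=0, draw]
  -- iteration 5/6 --
  LT 270: heading 0 -> 270
  FD 9: (3,0) -> (3,-9) [heading=270, draw]
  -- iteration 6/6 --
  LT 270: heading 270 -> 180
  FD 9: (3,-9) -> (-6,-9) [heading=180, draw]
]
RT 90: heading 180 -> 90
PU: pen up
Final: pos=(-6,-9), heading=90, 7 segment(s) drawn

Start position: (0, 0)
Final position: (-6, -9)
Distance = 10.817; >= 1e-6 -> NOT closed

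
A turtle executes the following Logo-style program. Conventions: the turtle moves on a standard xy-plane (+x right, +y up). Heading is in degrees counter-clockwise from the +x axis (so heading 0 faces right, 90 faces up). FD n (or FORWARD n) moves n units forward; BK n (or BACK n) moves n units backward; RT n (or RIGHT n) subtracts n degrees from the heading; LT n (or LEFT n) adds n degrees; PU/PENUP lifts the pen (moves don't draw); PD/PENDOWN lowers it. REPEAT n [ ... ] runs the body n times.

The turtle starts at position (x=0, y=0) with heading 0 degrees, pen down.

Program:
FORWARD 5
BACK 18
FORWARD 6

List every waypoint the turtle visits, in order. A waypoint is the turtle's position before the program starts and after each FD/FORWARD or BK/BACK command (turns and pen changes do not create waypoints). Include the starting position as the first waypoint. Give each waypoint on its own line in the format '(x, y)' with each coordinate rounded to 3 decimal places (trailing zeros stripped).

Executing turtle program step by step:
Start: pos=(0,0), heading=0, pen down
FD 5: (0,0) -> (5,0) [heading=0, draw]
BK 18: (5,0) -> (-13,0) [heading=0, draw]
FD 6: (-13,0) -> (-7,0) [heading=0, draw]
Final: pos=(-7,0), heading=0, 3 segment(s) drawn
Waypoints (4 total):
(0, 0)
(5, 0)
(-13, 0)
(-7, 0)

Answer: (0, 0)
(5, 0)
(-13, 0)
(-7, 0)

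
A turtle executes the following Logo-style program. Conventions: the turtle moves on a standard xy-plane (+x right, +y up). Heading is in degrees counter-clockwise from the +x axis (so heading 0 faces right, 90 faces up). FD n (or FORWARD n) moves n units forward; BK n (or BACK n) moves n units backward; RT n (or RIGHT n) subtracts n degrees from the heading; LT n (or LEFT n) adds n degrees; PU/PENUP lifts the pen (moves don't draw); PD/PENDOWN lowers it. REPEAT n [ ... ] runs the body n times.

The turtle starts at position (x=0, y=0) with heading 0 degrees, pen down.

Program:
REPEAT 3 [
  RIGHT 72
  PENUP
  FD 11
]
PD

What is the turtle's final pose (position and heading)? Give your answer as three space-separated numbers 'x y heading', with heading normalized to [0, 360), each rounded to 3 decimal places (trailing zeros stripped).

Executing turtle program step by step:
Start: pos=(0,0), heading=0, pen down
REPEAT 3 [
  -- iteration 1/3 --
  RT 72: heading 0 -> 288
  PU: pen up
  FD 11: (0,0) -> (3.399,-10.462) [heading=288, move]
  -- iteration 2/3 --
  RT 72: heading 288 -> 216
  PU: pen up
  FD 11: (3.399,-10.462) -> (-5.5,-16.927) [heading=216, move]
  -- iteration 3/3 --
  RT 72: heading 216 -> 144
  PU: pen up
  FD 11: (-5.5,-16.927) -> (-14.399,-10.462) [heading=144, move]
]
PD: pen down
Final: pos=(-14.399,-10.462), heading=144, 0 segment(s) drawn

Answer: -14.399 -10.462 144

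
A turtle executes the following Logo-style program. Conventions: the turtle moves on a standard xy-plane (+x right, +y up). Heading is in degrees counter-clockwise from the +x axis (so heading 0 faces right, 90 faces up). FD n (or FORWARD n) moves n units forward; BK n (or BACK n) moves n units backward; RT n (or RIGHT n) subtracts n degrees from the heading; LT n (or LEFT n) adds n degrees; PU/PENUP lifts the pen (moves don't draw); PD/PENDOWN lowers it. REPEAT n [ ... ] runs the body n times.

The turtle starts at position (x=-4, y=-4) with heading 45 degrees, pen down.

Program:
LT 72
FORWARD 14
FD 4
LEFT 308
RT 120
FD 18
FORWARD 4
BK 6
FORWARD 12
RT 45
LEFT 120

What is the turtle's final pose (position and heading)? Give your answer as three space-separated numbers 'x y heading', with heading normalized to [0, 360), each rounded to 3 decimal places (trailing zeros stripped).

Executing turtle program step by step:
Start: pos=(-4,-4), heading=45, pen down
LT 72: heading 45 -> 117
FD 14: (-4,-4) -> (-10.356,8.474) [heading=117, draw]
FD 4: (-10.356,8.474) -> (-12.172,12.038) [heading=117, draw]
LT 308: heading 117 -> 65
RT 120: heading 65 -> 305
FD 18: (-12.172,12.038) -> (-1.847,-2.707) [heading=305, draw]
FD 4: (-1.847,-2.707) -> (0.447,-5.983) [heading=305, draw]
BK 6: (0.447,-5.983) -> (-2.995,-1.068) [heading=305, draw]
FD 12: (-2.995,-1.068) -> (3.888,-10.898) [heading=305, draw]
RT 45: heading 305 -> 260
LT 120: heading 260 -> 20
Final: pos=(3.888,-10.898), heading=20, 6 segment(s) drawn

Answer: 3.888 -10.898 20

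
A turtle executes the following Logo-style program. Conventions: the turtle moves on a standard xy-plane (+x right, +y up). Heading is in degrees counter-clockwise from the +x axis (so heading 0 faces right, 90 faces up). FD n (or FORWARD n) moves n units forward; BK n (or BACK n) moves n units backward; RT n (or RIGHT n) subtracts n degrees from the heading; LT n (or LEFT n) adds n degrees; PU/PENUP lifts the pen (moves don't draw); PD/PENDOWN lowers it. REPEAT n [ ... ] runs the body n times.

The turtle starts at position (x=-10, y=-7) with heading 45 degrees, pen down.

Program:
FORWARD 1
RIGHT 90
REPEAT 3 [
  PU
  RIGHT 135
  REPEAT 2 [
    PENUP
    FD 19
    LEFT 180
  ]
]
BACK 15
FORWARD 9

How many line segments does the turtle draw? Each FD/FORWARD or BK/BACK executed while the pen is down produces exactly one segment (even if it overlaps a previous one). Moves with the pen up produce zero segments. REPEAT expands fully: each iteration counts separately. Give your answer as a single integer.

Executing turtle program step by step:
Start: pos=(-10,-7), heading=45, pen down
FD 1: (-10,-7) -> (-9.293,-6.293) [heading=45, draw]
RT 90: heading 45 -> 315
REPEAT 3 [
  -- iteration 1/3 --
  PU: pen up
  RT 135: heading 315 -> 180
  REPEAT 2 [
    -- iteration 1/2 --
    PU: pen up
    FD 19: (-9.293,-6.293) -> (-28.293,-6.293) [heading=180, move]
    LT 180: heading 180 -> 0
    -- iteration 2/2 --
    PU: pen up
    FD 19: (-28.293,-6.293) -> (-9.293,-6.293) [heading=0, move]
    LT 180: heading 0 -> 180
  ]
  -- iteration 2/3 --
  PU: pen up
  RT 135: heading 180 -> 45
  REPEAT 2 [
    -- iteration 1/2 --
    PU: pen up
    FD 19: (-9.293,-6.293) -> (4.142,7.142) [heading=45, move]
    LT 180: heading 45 -> 225
    -- iteration 2/2 --
    PU: pen up
    FD 19: (4.142,7.142) -> (-9.293,-6.293) [heading=225, move]
    LT 180: heading 225 -> 45
  ]
  -- iteration 3/3 --
  PU: pen up
  RT 135: heading 45 -> 270
  REPEAT 2 [
    -- iteration 1/2 --
    PU: pen up
    FD 19: (-9.293,-6.293) -> (-9.293,-25.293) [heading=270, move]
    LT 180: heading 270 -> 90
    -- iteration 2/2 --
    PU: pen up
    FD 19: (-9.293,-25.293) -> (-9.293,-6.293) [heading=90, move]
    LT 180: heading 90 -> 270
  ]
]
BK 15: (-9.293,-6.293) -> (-9.293,8.707) [heading=270, move]
FD 9: (-9.293,8.707) -> (-9.293,-0.293) [heading=270, move]
Final: pos=(-9.293,-0.293), heading=270, 1 segment(s) drawn
Segments drawn: 1

Answer: 1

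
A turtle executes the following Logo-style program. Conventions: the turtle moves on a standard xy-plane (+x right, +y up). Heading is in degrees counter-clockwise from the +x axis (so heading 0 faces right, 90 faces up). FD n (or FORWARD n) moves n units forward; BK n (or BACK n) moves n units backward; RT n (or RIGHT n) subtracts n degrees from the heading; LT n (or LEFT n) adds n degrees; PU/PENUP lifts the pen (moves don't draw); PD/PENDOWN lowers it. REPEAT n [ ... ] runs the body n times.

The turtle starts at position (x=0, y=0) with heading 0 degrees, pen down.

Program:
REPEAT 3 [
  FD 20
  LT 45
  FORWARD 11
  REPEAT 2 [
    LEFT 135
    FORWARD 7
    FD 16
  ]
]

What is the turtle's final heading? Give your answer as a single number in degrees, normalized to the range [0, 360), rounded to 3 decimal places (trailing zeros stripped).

Executing turtle program step by step:
Start: pos=(0,0), heading=0, pen down
REPEAT 3 [
  -- iteration 1/3 --
  FD 20: (0,0) -> (20,0) [heading=0, draw]
  LT 45: heading 0 -> 45
  FD 11: (20,0) -> (27.778,7.778) [heading=45, draw]
  REPEAT 2 [
    -- iteration 1/2 --
    LT 135: heading 45 -> 180
    FD 7: (27.778,7.778) -> (20.778,7.778) [heading=180, draw]
    FD 16: (20.778,7.778) -> (4.778,7.778) [heading=180, draw]
    -- iteration 2/2 --
    LT 135: heading 180 -> 315
    FD 7: (4.778,7.778) -> (9.728,2.828) [heading=315, draw]
    FD 16: (9.728,2.828) -> (21.042,-8.485) [heading=315, draw]
  ]
  -- iteration 2/3 --
  FD 20: (21.042,-8.485) -> (35.184,-22.627) [heading=315, draw]
  LT 45: heading 315 -> 0
  FD 11: (35.184,-22.627) -> (46.184,-22.627) [heading=0, draw]
  REPEAT 2 [
    -- iteration 1/2 --
    LT 135: heading 0 -> 135
    FD 7: (46.184,-22.627) -> (41.234,-17.678) [heading=135, draw]
    FD 16: (41.234,-17.678) -> (29.92,-6.364) [heading=135, draw]
    -- iteration 2/2 --
    LT 135: heading 135 -> 270
    FD 7: (29.92,-6.364) -> (29.92,-13.364) [heading=270, draw]
    FD 16: (29.92,-13.364) -> (29.92,-29.364) [heading=270, draw]
  ]
  -- iteration 3/3 --
  FD 20: (29.92,-29.364) -> (29.92,-49.364) [heading=270, draw]
  LT 45: heading 270 -> 315
  FD 11: (29.92,-49.364) -> (37.698,-57.142) [heading=315, draw]
  REPEAT 2 [
    -- iteration 1/2 --
    LT 135: heading 315 -> 90
    FD 7: (37.698,-57.142) -> (37.698,-50.142) [heading=90, draw]
    FD 16: (37.698,-50.142) -> (37.698,-34.142) [heading=90, draw]
    -- iteration 2/2 --
    LT 135: heading 90 -> 225
    FD 7: (37.698,-34.142) -> (32.749,-39.092) [heading=225, draw]
    FD 16: (32.749,-39.092) -> (21.435,-50.406) [heading=225, draw]
  ]
]
Final: pos=(21.435,-50.406), heading=225, 18 segment(s) drawn

Answer: 225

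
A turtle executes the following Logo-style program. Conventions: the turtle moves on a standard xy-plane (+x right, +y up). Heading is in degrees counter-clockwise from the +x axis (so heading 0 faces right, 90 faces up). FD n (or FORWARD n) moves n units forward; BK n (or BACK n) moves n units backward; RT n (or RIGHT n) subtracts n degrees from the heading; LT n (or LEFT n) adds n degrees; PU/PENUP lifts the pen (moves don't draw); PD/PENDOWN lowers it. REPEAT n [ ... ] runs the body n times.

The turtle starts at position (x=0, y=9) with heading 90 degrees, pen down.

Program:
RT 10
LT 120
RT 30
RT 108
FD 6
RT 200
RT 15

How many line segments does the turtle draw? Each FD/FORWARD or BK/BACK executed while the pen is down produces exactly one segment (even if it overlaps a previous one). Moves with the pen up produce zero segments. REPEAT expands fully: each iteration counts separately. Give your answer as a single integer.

Answer: 1

Derivation:
Executing turtle program step by step:
Start: pos=(0,9), heading=90, pen down
RT 10: heading 90 -> 80
LT 120: heading 80 -> 200
RT 30: heading 200 -> 170
RT 108: heading 170 -> 62
FD 6: (0,9) -> (2.817,14.298) [heading=62, draw]
RT 200: heading 62 -> 222
RT 15: heading 222 -> 207
Final: pos=(2.817,14.298), heading=207, 1 segment(s) drawn
Segments drawn: 1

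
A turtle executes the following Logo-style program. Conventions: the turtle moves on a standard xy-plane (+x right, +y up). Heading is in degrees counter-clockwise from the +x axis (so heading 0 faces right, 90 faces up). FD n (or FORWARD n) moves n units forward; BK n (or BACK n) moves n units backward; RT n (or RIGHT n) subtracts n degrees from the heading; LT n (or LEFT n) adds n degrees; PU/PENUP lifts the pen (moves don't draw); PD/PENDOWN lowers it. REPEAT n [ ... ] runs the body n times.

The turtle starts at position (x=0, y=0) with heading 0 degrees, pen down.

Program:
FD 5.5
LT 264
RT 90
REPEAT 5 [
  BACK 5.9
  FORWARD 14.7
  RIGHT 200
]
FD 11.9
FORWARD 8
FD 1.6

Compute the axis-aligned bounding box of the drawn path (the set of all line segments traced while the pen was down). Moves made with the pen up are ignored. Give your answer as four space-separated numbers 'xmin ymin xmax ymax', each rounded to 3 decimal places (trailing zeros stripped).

Answer: -8.555 -16.535 11.368 8.782

Derivation:
Executing turtle program step by step:
Start: pos=(0,0), heading=0, pen down
FD 5.5: (0,0) -> (5.5,0) [heading=0, draw]
LT 264: heading 0 -> 264
RT 90: heading 264 -> 174
REPEAT 5 [
  -- iteration 1/5 --
  BK 5.9: (5.5,0) -> (11.368,-0.617) [heading=174, draw]
  FD 14.7: (11.368,-0.617) -> (-3.252,0.92) [heading=174, draw]
  RT 200: heading 174 -> 334
  -- iteration 2/5 --
  BK 5.9: (-3.252,0.92) -> (-8.555,3.506) [heading=334, draw]
  FD 14.7: (-8.555,3.506) -> (4.658,-2.938) [heading=334, draw]
  RT 200: heading 334 -> 134
  -- iteration 3/5 --
  BK 5.9: (4.658,-2.938) -> (8.756,-7.182) [heading=134, draw]
  FD 14.7: (8.756,-7.182) -> (-1.455,3.392) [heading=134, draw]
  RT 200: heading 134 -> 294
  -- iteration 4/5 --
  BK 5.9: (-1.455,3.392) -> (-3.855,8.782) [heading=294, draw]
  FD 14.7: (-3.855,8.782) -> (2.124,-4.647) [heading=294, draw]
  RT 200: heading 294 -> 94
  -- iteration 5/5 --
  BK 5.9: (2.124,-4.647) -> (2.535,-10.532) [heading=94, draw]
  FD 14.7: (2.535,-10.532) -> (1.51,4.132) [heading=94, draw]
  RT 200: heading 94 -> 254
]
FD 11.9: (1.51,4.132) -> (-1.77,-7.307) [heading=254, draw]
FD 8: (-1.77,-7.307) -> (-3.975,-14.997) [heading=254, draw]
FD 1.6: (-3.975,-14.997) -> (-4.416,-16.535) [heading=254, draw]
Final: pos=(-4.416,-16.535), heading=254, 14 segment(s) drawn

Segment endpoints: x in {-8.555, -4.416, -3.975, -3.855, -3.252, -1.77, -1.455, 0, 1.51, 2.124, 2.535, 4.658, 5.5, 8.756, 11.368}, y in {-16.535, -14.997, -10.532, -7.307, -7.182, -4.647, -2.938, -0.617, 0, 0.92, 3.392, 3.506, 4.132, 8.782}
xmin=-8.555, ymin=-16.535, xmax=11.368, ymax=8.782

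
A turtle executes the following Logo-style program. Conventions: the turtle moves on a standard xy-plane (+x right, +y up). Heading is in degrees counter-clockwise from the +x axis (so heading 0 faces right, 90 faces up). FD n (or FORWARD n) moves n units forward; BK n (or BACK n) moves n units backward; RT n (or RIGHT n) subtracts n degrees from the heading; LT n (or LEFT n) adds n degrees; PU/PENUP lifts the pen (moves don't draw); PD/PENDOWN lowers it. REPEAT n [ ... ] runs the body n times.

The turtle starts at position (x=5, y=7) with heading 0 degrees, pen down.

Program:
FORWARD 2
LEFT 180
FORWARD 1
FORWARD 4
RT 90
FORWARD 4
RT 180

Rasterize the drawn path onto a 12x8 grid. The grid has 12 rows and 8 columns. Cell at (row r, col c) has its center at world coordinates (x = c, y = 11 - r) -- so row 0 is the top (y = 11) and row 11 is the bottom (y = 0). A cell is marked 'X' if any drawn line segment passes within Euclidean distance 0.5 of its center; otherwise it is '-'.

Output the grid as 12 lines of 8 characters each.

Answer: --X-----
--X-----
--X-----
--X-----
--XXXXXX
--------
--------
--------
--------
--------
--------
--------

Derivation:
Segment 0: (5,7) -> (7,7)
Segment 1: (7,7) -> (6,7)
Segment 2: (6,7) -> (2,7)
Segment 3: (2,7) -> (2,11)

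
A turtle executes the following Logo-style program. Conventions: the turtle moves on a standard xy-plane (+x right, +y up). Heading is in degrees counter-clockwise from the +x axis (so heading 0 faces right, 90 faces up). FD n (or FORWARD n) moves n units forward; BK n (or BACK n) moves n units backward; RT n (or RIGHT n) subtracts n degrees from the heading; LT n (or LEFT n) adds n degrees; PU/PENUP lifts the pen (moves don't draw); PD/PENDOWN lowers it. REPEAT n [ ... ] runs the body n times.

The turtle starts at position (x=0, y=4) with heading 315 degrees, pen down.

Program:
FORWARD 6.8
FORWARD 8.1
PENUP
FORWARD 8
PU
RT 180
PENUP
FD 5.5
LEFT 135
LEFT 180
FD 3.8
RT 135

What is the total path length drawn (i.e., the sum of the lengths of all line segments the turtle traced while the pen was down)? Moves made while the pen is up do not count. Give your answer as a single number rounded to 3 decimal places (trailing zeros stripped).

Answer: 14.9

Derivation:
Executing turtle program step by step:
Start: pos=(0,4), heading=315, pen down
FD 6.8: (0,4) -> (4.808,-0.808) [heading=315, draw]
FD 8.1: (4.808,-0.808) -> (10.536,-6.536) [heading=315, draw]
PU: pen up
FD 8: (10.536,-6.536) -> (16.193,-12.193) [heading=315, move]
PU: pen up
RT 180: heading 315 -> 135
PU: pen up
FD 5.5: (16.193,-12.193) -> (12.304,-8.304) [heading=135, move]
LT 135: heading 135 -> 270
LT 180: heading 270 -> 90
FD 3.8: (12.304,-8.304) -> (12.304,-4.504) [heading=90, move]
RT 135: heading 90 -> 315
Final: pos=(12.304,-4.504), heading=315, 2 segment(s) drawn

Segment lengths:
  seg 1: (0,4) -> (4.808,-0.808), length = 6.8
  seg 2: (4.808,-0.808) -> (10.536,-6.536), length = 8.1
Total = 14.9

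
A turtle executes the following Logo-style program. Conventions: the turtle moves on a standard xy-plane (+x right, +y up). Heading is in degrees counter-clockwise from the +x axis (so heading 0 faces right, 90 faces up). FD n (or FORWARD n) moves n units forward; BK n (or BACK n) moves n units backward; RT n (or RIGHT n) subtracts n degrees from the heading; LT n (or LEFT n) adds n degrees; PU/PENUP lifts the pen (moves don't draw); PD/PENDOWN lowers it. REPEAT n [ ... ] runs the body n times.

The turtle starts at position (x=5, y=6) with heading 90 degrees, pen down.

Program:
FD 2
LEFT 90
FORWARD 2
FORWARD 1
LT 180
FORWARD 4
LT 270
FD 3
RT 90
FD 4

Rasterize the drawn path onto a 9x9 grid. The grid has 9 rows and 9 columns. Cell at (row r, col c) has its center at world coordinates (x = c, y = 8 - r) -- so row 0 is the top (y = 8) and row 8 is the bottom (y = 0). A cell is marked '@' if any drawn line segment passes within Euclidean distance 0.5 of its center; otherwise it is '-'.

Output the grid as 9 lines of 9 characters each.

Segment 0: (5,6) -> (5,8)
Segment 1: (5,8) -> (3,8)
Segment 2: (3,8) -> (2,8)
Segment 3: (2,8) -> (6,8)
Segment 4: (6,8) -> (6,5)
Segment 5: (6,5) -> (2,5)

Answer: --@@@@@--
-----@@--
-----@@--
--@@@@@--
---------
---------
---------
---------
---------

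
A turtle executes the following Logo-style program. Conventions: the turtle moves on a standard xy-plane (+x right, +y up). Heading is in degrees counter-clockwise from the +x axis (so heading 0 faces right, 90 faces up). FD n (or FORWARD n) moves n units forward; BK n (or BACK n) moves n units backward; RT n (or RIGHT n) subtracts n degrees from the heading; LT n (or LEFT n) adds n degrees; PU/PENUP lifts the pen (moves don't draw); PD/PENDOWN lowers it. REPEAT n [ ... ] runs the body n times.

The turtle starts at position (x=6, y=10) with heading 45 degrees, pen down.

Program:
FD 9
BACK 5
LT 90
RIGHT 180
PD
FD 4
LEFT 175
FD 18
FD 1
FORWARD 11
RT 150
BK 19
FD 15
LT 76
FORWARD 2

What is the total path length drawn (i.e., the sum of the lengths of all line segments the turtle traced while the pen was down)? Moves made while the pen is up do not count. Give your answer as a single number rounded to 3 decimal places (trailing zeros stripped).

Executing turtle program step by step:
Start: pos=(6,10), heading=45, pen down
FD 9: (6,10) -> (12.364,16.364) [heading=45, draw]
BK 5: (12.364,16.364) -> (8.828,12.828) [heading=45, draw]
LT 90: heading 45 -> 135
RT 180: heading 135 -> 315
PD: pen down
FD 4: (8.828,12.828) -> (11.657,10) [heading=315, draw]
LT 175: heading 315 -> 130
FD 18: (11.657,10) -> (0.087,23.789) [heading=130, draw]
FD 1: (0.087,23.789) -> (-0.556,24.555) [heading=130, draw]
FD 11: (-0.556,24.555) -> (-7.627,32.981) [heading=130, draw]
RT 150: heading 130 -> 340
BK 19: (-7.627,32.981) -> (-25.481,39.48) [heading=340, draw]
FD 15: (-25.481,39.48) -> (-11.386,34.349) [heading=340, draw]
LT 76: heading 340 -> 56
FD 2: (-11.386,34.349) -> (-10.267,36.007) [heading=56, draw]
Final: pos=(-10.267,36.007), heading=56, 9 segment(s) drawn

Segment lengths:
  seg 1: (6,10) -> (12.364,16.364), length = 9
  seg 2: (12.364,16.364) -> (8.828,12.828), length = 5
  seg 3: (8.828,12.828) -> (11.657,10), length = 4
  seg 4: (11.657,10) -> (0.087,23.789), length = 18
  seg 5: (0.087,23.789) -> (-0.556,24.555), length = 1
  seg 6: (-0.556,24.555) -> (-7.627,32.981), length = 11
  seg 7: (-7.627,32.981) -> (-25.481,39.48), length = 19
  seg 8: (-25.481,39.48) -> (-11.386,34.349), length = 15
  seg 9: (-11.386,34.349) -> (-10.267,36.007), length = 2
Total = 84

Answer: 84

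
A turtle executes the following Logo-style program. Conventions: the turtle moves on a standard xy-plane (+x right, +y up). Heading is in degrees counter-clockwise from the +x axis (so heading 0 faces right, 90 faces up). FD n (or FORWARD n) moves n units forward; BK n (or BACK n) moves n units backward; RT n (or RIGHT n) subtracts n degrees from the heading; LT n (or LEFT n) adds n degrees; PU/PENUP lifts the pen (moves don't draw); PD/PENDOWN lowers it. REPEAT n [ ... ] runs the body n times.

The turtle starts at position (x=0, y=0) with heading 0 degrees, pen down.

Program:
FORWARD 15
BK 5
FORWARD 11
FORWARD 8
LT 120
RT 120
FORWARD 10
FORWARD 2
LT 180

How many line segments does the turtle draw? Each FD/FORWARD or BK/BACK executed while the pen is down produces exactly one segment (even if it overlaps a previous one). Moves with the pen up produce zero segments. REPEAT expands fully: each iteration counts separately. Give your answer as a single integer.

Executing turtle program step by step:
Start: pos=(0,0), heading=0, pen down
FD 15: (0,0) -> (15,0) [heading=0, draw]
BK 5: (15,0) -> (10,0) [heading=0, draw]
FD 11: (10,0) -> (21,0) [heading=0, draw]
FD 8: (21,0) -> (29,0) [heading=0, draw]
LT 120: heading 0 -> 120
RT 120: heading 120 -> 0
FD 10: (29,0) -> (39,0) [heading=0, draw]
FD 2: (39,0) -> (41,0) [heading=0, draw]
LT 180: heading 0 -> 180
Final: pos=(41,0), heading=180, 6 segment(s) drawn
Segments drawn: 6

Answer: 6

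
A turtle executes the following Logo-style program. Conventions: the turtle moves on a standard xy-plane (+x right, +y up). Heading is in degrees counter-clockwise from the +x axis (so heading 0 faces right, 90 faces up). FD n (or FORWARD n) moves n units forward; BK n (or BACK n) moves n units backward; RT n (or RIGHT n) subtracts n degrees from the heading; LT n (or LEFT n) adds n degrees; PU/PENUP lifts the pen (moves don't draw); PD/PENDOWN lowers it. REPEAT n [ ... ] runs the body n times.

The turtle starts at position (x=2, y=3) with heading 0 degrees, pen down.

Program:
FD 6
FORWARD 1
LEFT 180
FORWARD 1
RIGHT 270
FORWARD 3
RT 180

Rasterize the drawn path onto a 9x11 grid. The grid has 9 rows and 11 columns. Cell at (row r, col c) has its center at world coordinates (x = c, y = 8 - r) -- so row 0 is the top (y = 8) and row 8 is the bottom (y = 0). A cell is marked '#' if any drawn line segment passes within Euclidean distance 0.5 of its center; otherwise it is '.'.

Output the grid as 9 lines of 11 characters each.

Segment 0: (2,3) -> (8,3)
Segment 1: (8,3) -> (9,3)
Segment 2: (9,3) -> (8,3)
Segment 3: (8,3) -> (8,0)

Answer: ...........
...........
...........
...........
...........
..########.
........#..
........#..
........#..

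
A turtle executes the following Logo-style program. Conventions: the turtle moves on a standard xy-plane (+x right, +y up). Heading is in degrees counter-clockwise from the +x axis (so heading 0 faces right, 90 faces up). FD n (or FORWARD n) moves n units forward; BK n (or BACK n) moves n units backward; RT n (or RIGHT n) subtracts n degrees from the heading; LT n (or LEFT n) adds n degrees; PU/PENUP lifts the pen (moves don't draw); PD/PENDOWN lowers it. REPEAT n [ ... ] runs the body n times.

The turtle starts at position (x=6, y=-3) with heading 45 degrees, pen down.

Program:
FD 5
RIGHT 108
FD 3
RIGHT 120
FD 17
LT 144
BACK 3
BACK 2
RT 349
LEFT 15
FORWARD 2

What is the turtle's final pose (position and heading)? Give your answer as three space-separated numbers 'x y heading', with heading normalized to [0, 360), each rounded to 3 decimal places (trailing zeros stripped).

Executing turtle program step by step:
Start: pos=(6,-3), heading=45, pen down
FD 5: (6,-3) -> (9.536,0.536) [heading=45, draw]
RT 108: heading 45 -> 297
FD 3: (9.536,0.536) -> (10.898,-2.137) [heading=297, draw]
RT 120: heading 297 -> 177
FD 17: (10.898,-2.137) -> (-6.079,-1.248) [heading=177, draw]
LT 144: heading 177 -> 321
BK 3: (-6.079,-1.248) -> (-8.411,0.64) [heading=321, draw]
BK 2: (-8.411,0.64) -> (-9.965,1.899) [heading=321, draw]
RT 349: heading 321 -> 332
LT 15: heading 332 -> 347
FD 2: (-9.965,1.899) -> (-8.016,1.449) [heading=347, draw]
Final: pos=(-8.016,1.449), heading=347, 6 segment(s) drawn

Answer: -8.016 1.449 347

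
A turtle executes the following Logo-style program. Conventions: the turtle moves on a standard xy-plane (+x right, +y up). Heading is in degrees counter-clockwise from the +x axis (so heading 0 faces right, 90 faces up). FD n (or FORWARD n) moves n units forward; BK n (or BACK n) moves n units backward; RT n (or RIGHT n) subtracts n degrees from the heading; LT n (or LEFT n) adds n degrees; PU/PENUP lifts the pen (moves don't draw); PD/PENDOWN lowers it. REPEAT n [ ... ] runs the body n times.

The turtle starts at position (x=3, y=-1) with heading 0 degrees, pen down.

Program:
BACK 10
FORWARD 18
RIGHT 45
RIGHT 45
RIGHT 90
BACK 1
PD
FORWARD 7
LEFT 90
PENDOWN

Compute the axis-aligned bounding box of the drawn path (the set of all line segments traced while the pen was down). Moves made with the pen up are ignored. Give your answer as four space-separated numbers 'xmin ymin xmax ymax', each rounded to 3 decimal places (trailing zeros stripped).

Answer: -7 -1 12 -1

Derivation:
Executing turtle program step by step:
Start: pos=(3,-1), heading=0, pen down
BK 10: (3,-1) -> (-7,-1) [heading=0, draw]
FD 18: (-7,-1) -> (11,-1) [heading=0, draw]
RT 45: heading 0 -> 315
RT 45: heading 315 -> 270
RT 90: heading 270 -> 180
BK 1: (11,-1) -> (12,-1) [heading=180, draw]
PD: pen down
FD 7: (12,-1) -> (5,-1) [heading=180, draw]
LT 90: heading 180 -> 270
PD: pen down
Final: pos=(5,-1), heading=270, 4 segment(s) drawn

Segment endpoints: x in {-7, 3, 5, 11, 12}, y in {-1, -1, -1}
xmin=-7, ymin=-1, xmax=12, ymax=-1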